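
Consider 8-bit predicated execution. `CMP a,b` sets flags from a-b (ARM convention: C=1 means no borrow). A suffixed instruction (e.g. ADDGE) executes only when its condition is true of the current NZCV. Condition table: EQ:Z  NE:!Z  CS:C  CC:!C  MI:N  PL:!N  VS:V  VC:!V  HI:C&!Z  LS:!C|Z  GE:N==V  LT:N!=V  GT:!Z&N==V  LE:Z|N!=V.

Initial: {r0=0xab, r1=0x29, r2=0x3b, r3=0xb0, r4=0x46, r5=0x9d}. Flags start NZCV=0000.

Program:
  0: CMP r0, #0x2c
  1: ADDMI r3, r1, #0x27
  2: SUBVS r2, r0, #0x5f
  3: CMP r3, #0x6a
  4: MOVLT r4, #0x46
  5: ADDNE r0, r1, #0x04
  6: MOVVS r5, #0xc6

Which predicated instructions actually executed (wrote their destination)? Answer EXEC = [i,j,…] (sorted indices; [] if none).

EXEC = [2,4,5,6]

0: ✓ CMP  NZCV=0011
1: · ADDMI
2: ✓ SUBVS  r2←0x4c
3: ✓ CMP  NZCV=0011
4: ✓ MOVLT  r4←0x46
5: ✓ ADDNE  r0←0x2d
6: ✓ MOVVS  r5←0xc6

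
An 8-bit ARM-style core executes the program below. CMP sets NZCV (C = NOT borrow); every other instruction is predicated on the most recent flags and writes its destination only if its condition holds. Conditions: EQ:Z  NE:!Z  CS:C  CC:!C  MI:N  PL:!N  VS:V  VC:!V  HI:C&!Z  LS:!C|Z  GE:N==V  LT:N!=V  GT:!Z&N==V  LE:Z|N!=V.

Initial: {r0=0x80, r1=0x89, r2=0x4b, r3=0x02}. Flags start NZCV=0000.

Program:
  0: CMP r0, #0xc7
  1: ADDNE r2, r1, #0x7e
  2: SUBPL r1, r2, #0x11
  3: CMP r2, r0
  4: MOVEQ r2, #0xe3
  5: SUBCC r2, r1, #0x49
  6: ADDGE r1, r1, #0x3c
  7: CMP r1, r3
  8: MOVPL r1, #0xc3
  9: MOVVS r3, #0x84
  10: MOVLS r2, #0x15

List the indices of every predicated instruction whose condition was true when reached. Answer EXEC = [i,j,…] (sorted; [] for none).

[0] flags=1000 → (cmp)
[1] flags=1000 NE?T → r2=0x07
[2] flags=1000 PL?F → skip
[3] flags=1001 → (cmp)
[4] flags=1001 EQ?F → skip
[5] flags=1001 CC?T → r2=0x40
[6] flags=1001 GE?T → r1=0xc5
[7] flags=1010 → (cmp)
[8] flags=1010 PL?F → skip
[9] flags=1010 VS?F → skip
[10] flags=1010 LS?F → skip

EXEC = [1,5,6]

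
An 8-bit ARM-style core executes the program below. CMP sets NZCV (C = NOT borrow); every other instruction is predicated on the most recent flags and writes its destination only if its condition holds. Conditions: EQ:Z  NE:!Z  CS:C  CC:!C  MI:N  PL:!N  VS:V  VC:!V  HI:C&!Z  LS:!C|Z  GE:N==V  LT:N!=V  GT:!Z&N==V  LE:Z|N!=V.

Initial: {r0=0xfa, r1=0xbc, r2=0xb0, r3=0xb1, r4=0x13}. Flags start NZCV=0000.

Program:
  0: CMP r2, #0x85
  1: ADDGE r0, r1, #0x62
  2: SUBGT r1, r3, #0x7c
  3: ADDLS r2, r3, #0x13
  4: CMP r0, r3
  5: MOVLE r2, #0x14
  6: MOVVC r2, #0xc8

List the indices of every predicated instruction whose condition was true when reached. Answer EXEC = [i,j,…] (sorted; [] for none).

EXEC = [1,2,6]

0: ✓ CMP  NZCV=0010
1: ✓ ADDGE  r0←0x1e
2: ✓ SUBGT  r1←0x35
3: · ADDLS
4: ✓ CMP  NZCV=0000
5: · MOVLE
6: ✓ MOVVC  r2←0xc8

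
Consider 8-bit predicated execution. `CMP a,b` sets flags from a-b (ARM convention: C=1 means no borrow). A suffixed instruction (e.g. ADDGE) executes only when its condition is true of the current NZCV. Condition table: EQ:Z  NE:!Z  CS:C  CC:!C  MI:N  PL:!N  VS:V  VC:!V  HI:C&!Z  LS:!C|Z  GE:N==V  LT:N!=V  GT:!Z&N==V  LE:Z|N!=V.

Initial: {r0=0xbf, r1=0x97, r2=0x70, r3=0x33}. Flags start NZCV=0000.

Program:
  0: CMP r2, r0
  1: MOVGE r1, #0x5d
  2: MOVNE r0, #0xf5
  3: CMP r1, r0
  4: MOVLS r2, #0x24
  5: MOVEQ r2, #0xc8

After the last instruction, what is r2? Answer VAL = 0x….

[0] flags=1001 → (cmp)
[1] flags=1001 GE?T → r1=0x5d
[2] flags=1001 NE?T → r0=0xf5
[3] flags=0000 → (cmp)
[4] flags=0000 LS?T → r2=0x24
[5] flags=0000 EQ?F → skip

VAL = 0x24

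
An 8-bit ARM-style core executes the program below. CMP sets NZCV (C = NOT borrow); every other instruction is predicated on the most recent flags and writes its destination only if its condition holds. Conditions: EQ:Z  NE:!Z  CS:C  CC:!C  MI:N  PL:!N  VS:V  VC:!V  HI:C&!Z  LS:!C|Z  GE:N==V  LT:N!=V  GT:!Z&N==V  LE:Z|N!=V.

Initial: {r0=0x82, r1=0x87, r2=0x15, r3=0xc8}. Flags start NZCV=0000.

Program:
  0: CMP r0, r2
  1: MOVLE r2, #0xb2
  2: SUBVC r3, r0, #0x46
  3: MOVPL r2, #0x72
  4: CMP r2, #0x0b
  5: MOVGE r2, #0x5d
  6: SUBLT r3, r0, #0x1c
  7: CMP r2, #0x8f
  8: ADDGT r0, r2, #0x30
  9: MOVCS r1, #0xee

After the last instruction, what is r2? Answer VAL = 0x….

VAL = 0x5d

[0] flags=0011 → (cmp)
[1] flags=0011 LE?T → r2=0xb2
[2] flags=0011 VC?F → skip
[3] flags=0011 PL?T → r2=0x72
[4] flags=0010 → (cmp)
[5] flags=0010 GE?T → r2=0x5d
[6] flags=0010 LT?F → skip
[7] flags=1001 → (cmp)
[8] flags=1001 GT?T → r0=0x8d
[9] flags=1001 CS?F → skip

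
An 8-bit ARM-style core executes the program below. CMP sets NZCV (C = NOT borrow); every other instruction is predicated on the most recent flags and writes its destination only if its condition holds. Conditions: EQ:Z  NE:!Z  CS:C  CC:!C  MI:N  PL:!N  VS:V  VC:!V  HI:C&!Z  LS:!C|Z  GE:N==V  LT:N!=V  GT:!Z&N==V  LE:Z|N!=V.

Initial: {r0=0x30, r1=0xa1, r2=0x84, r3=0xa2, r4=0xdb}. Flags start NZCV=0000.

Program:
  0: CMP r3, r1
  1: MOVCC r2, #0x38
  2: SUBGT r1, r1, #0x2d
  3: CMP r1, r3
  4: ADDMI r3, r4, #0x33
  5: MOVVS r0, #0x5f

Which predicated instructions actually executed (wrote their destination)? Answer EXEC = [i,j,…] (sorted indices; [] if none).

0: ✓ CMP  NZCV=0010
1: · MOVCC
2: ✓ SUBGT  r1←0x74
3: ✓ CMP  NZCV=1001
4: ✓ ADDMI  r3←0x0e
5: ✓ MOVVS  r0←0x5f

EXEC = [2,4,5]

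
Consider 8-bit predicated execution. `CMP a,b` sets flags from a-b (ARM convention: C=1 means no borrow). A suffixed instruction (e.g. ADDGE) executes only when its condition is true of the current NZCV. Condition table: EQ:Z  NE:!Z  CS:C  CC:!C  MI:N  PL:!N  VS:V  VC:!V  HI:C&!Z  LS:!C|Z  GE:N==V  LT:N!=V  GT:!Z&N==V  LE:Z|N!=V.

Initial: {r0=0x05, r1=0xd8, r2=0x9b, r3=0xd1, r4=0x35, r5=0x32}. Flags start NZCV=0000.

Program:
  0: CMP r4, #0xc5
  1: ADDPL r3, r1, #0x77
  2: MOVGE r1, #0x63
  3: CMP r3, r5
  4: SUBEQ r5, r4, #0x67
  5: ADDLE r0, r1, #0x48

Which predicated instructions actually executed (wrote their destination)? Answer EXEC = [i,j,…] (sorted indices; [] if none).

EXEC = [1,2]

0: ✓ CMP  NZCV=0000
1: ✓ ADDPL  r3←0x4f
2: ✓ MOVGE  r1←0x63
3: ✓ CMP  NZCV=0010
4: · SUBEQ
5: · ADDLE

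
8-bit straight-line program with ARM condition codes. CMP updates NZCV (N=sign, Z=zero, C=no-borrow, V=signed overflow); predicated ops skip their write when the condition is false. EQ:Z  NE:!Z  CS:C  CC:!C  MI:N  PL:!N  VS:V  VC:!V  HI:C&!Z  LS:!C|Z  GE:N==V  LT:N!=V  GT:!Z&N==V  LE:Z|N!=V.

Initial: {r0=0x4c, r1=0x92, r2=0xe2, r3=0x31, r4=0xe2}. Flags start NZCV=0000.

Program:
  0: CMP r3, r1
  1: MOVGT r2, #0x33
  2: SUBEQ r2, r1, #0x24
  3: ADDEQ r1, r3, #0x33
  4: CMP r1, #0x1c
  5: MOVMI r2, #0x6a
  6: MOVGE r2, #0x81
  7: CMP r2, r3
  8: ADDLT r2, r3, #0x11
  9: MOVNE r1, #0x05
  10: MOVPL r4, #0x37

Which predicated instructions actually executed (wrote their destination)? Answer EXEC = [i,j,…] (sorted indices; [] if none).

0: ✓ CMP  NZCV=1001
1: ✓ MOVGT  r2←0x33
2: · SUBEQ
3: · ADDEQ
4: ✓ CMP  NZCV=0011
5: · MOVMI
6: · MOVGE
7: ✓ CMP  NZCV=0010
8: · ADDLT
9: ✓ MOVNE  r1←0x05
10: ✓ MOVPL  r4←0x37

EXEC = [1,9,10]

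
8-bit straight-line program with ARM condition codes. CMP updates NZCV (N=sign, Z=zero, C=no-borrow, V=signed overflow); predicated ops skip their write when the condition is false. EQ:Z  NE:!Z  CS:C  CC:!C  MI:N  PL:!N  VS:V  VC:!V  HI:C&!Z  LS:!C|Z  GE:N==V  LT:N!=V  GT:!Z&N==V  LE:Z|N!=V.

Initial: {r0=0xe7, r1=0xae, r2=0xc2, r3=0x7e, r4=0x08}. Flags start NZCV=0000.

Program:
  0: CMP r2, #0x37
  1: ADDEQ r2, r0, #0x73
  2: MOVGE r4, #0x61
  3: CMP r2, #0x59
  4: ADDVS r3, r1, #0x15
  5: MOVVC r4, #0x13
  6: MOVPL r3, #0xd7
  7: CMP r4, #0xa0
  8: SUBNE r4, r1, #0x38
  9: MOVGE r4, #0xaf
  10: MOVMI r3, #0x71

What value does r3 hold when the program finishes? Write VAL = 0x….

VAL = 0xd7

[0] flags=1010 → (cmp)
[1] flags=1010 EQ?F → skip
[2] flags=1010 GE?F → skip
[3] flags=0011 → (cmp)
[4] flags=0011 VS?T → r3=0xc3
[5] flags=0011 VC?F → skip
[6] flags=0011 PL?T → r3=0xd7
[7] flags=0000 → (cmp)
[8] flags=0000 NE?T → r4=0x76
[9] flags=0000 GE?T → r4=0xaf
[10] flags=0000 MI?F → skip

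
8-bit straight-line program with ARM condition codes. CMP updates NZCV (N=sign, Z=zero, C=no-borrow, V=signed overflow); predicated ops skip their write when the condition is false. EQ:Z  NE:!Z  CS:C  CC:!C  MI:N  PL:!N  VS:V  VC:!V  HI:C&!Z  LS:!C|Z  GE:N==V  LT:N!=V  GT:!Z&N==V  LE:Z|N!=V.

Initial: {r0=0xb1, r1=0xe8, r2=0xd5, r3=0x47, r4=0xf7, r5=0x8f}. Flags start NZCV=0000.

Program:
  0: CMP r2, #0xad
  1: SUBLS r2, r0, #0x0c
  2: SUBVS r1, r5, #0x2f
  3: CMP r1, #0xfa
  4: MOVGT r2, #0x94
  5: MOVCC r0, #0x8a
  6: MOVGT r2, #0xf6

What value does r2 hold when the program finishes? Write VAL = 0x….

VAL = 0xd5

[0] flags=0010 → (cmp)
[1] flags=0010 LS?F → skip
[2] flags=0010 VS?F → skip
[3] flags=1000 → (cmp)
[4] flags=1000 GT?F → skip
[5] flags=1000 CC?T → r0=0x8a
[6] flags=1000 GT?F → skip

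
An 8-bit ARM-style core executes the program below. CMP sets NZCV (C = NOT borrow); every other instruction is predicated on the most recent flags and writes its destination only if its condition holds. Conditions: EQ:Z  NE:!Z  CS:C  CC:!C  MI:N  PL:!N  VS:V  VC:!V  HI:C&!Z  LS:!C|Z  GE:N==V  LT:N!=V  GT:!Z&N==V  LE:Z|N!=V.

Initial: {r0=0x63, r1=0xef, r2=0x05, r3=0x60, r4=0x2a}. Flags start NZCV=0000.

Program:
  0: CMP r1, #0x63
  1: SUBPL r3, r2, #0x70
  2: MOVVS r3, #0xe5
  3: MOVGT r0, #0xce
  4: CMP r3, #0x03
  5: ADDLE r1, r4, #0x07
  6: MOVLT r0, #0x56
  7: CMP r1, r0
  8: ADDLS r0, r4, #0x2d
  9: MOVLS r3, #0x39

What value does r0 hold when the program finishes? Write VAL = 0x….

VAL = 0x63

0: ✓ CMP  NZCV=1010
1: · SUBPL
2: · MOVVS
3: · MOVGT
4: ✓ CMP  NZCV=0010
5: · ADDLE
6: · MOVLT
7: ✓ CMP  NZCV=1010
8: · ADDLS
9: · MOVLS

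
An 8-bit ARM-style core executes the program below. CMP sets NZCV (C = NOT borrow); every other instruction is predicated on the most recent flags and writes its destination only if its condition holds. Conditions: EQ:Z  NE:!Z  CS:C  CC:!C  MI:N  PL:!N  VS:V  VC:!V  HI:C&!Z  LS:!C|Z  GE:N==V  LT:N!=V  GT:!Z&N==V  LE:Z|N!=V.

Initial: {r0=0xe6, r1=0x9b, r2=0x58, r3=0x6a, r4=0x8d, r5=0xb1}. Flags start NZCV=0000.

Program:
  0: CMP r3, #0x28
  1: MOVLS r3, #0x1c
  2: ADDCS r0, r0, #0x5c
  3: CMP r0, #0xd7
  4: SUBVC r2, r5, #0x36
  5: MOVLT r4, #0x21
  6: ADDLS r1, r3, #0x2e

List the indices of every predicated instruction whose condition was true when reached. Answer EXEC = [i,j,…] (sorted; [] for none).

0: ✓ CMP  NZCV=0010
1: · MOVLS
2: ✓ ADDCS  r0←0x42
3: ✓ CMP  NZCV=0000
4: ✓ SUBVC  r2←0x7b
5: · MOVLT
6: ✓ ADDLS  r1←0x98

EXEC = [2,4,6]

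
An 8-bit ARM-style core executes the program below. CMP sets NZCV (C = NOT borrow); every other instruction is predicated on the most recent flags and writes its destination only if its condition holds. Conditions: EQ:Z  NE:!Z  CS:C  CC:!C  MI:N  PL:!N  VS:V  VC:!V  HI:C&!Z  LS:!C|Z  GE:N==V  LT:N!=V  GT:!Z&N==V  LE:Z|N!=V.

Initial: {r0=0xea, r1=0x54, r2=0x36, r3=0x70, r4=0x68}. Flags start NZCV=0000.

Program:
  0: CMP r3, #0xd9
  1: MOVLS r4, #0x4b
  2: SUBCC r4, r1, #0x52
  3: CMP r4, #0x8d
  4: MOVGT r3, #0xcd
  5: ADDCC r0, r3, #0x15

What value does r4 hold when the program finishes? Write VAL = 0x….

0: ✓ CMP  NZCV=1001
1: ✓ MOVLS  r4←0x4b
2: ✓ SUBCC  r4←0x02
3: ✓ CMP  NZCV=0000
4: ✓ MOVGT  r3←0xcd
5: ✓ ADDCC  r0←0xe2

VAL = 0x02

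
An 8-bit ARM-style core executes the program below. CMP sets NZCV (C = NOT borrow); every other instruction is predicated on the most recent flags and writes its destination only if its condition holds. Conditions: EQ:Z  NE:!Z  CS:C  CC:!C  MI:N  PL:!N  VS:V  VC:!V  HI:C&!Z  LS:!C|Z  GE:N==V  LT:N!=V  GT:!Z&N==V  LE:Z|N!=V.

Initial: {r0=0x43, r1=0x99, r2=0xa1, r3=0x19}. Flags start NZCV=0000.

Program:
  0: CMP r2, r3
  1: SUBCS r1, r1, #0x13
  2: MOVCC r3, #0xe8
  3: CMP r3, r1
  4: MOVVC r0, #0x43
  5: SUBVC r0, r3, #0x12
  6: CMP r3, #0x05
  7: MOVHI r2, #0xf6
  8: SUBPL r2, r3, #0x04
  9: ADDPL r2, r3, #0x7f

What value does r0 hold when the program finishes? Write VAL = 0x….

[0] flags=1010 → (cmp)
[1] flags=1010 CS?T → r1=0x86
[2] flags=1010 CC?F → skip
[3] flags=1001 → (cmp)
[4] flags=1001 VC?F → skip
[5] flags=1001 VC?F → skip
[6] flags=0010 → (cmp)
[7] flags=0010 HI?T → r2=0xf6
[8] flags=0010 PL?T → r2=0x15
[9] flags=0010 PL?T → r2=0x98

VAL = 0x43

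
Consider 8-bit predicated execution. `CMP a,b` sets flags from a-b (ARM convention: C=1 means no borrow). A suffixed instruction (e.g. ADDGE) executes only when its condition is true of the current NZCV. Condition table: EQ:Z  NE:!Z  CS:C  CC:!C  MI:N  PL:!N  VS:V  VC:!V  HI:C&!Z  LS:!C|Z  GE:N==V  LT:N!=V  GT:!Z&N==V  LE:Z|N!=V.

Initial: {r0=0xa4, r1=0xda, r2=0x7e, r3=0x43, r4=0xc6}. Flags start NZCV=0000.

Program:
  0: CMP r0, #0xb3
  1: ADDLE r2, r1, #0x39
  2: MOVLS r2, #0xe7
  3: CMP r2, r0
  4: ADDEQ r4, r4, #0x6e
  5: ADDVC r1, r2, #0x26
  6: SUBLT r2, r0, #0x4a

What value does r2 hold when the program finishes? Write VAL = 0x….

[0] flags=1000 → (cmp)
[1] flags=1000 LE?T → r2=0x13
[2] flags=1000 LS?T → r2=0xe7
[3] flags=0010 → (cmp)
[4] flags=0010 EQ?F → skip
[5] flags=0010 VC?T → r1=0x0d
[6] flags=0010 LT?F → skip

VAL = 0xe7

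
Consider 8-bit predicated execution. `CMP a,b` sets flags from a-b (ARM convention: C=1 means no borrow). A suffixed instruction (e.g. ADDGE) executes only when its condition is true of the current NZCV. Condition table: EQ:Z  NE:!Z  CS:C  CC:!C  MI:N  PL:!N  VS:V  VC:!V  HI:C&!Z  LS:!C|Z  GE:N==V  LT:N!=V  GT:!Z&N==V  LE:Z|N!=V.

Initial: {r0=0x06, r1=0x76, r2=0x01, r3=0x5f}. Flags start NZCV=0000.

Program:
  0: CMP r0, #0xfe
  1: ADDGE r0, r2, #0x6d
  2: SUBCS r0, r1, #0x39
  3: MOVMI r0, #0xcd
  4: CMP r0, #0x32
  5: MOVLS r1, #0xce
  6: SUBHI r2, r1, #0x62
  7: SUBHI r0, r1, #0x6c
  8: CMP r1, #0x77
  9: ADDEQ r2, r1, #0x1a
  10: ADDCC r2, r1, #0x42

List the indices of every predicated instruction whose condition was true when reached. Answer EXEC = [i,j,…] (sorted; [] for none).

0: ✓ CMP  NZCV=0000
1: ✓ ADDGE  r0←0x6e
2: · SUBCS
3: · MOVMI
4: ✓ CMP  NZCV=0010
5: · MOVLS
6: ✓ SUBHI  r2←0x14
7: ✓ SUBHI  r0←0x0a
8: ✓ CMP  NZCV=1000
9: · ADDEQ
10: ✓ ADDCC  r2←0xb8

EXEC = [1,6,7,10]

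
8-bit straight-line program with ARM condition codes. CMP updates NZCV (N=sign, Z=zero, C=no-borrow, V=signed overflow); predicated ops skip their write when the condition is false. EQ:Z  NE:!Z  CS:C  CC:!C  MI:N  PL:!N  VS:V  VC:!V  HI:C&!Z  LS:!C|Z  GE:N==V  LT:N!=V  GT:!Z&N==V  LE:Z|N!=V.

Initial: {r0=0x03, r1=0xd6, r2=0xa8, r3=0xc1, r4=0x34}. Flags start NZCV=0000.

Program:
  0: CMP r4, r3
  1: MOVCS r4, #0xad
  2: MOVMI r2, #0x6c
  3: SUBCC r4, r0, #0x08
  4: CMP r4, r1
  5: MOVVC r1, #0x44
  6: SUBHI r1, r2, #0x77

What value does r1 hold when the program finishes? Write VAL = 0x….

VAL = 0x31

0: ✓ CMP  NZCV=0000
1: · MOVCS
2: · MOVMI
3: ✓ SUBCC  r4←0xfb
4: ✓ CMP  NZCV=0010
5: ✓ MOVVC  r1←0x44
6: ✓ SUBHI  r1←0x31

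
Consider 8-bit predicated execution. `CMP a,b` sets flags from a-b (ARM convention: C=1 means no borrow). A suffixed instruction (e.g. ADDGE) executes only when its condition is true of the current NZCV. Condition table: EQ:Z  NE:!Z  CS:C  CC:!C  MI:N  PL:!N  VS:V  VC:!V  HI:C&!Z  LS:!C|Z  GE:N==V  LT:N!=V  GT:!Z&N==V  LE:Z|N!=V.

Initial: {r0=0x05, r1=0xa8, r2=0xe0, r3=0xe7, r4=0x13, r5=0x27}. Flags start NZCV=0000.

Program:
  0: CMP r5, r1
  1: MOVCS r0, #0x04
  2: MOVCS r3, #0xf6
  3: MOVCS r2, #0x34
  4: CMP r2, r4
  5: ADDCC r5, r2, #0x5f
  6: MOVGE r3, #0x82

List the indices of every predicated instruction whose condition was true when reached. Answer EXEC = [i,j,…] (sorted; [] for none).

EXEC = []

[0] flags=0000 → (cmp)
[1] flags=0000 CS?F → skip
[2] flags=0000 CS?F → skip
[3] flags=0000 CS?F → skip
[4] flags=1010 → (cmp)
[5] flags=1010 CC?F → skip
[6] flags=1010 GE?F → skip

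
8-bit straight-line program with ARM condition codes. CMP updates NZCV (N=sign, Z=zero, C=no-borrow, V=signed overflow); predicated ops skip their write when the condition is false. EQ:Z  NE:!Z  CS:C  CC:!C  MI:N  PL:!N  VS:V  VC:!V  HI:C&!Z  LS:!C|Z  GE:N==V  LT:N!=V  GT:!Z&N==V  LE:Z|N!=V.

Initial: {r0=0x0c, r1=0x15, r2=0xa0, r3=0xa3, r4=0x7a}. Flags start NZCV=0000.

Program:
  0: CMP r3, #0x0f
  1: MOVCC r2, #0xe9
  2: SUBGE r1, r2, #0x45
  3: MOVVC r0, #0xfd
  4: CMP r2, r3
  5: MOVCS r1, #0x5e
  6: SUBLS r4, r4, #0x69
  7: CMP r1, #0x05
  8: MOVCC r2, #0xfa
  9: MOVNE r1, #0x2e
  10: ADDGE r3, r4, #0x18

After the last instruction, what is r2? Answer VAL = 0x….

VAL = 0xa0

0: ✓ CMP  NZCV=1010
1: · MOVCC
2: · SUBGE
3: ✓ MOVVC  r0←0xfd
4: ✓ CMP  NZCV=1000
5: · MOVCS
6: ✓ SUBLS  r4←0x11
7: ✓ CMP  NZCV=0010
8: · MOVCC
9: ✓ MOVNE  r1←0x2e
10: ✓ ADDGE  r3←0x29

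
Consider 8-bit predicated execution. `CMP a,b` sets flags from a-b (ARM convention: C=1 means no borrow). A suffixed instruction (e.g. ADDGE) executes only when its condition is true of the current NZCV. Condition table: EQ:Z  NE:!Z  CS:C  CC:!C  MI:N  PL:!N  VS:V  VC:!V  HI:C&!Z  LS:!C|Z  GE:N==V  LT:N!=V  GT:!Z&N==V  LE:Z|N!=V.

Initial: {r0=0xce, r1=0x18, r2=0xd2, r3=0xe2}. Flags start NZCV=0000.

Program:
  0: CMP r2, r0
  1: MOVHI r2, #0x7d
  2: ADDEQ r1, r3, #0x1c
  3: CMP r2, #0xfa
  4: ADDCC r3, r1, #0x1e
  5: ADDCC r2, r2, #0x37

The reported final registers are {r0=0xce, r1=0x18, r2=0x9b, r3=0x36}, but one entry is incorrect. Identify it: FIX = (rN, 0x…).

[0] flags=0010 → (cmp)
[1] flags=0010 HI?T → r2=0x7d
[2] flags=0010 EQ?F → skip
[3] flags=1001 → (cmp)
[4] flags=1001 CC?T → r3=0x36
[5] flags=1001 CC?T → r2=0xb4

FIX = (r2, 0xb4)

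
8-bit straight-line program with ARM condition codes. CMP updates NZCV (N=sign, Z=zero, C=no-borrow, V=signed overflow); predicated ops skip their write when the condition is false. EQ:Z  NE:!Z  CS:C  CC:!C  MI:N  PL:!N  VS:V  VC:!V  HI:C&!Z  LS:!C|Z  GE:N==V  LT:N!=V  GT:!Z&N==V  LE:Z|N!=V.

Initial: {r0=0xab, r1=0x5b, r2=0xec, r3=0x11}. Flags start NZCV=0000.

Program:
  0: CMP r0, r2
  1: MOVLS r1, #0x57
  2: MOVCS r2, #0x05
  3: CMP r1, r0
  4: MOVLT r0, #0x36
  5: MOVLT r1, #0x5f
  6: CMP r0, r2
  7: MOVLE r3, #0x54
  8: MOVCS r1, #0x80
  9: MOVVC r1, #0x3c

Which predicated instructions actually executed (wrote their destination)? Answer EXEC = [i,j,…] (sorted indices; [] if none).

EXEC = [1,7,9]

0: ✓ CMP  NZCV=1000
1: ✓ MOVLS  r1←0x57
2: · MOVCS
3: ✓ CMP  NZCV=1001
4: · MOVLT
5: · MOVLT
6: ✓ CMP  NZCV=1000
7: ✓ MOVLE  r3←0x54
8: · MOVCS
9: ✓ MOVVC  r1←0x3c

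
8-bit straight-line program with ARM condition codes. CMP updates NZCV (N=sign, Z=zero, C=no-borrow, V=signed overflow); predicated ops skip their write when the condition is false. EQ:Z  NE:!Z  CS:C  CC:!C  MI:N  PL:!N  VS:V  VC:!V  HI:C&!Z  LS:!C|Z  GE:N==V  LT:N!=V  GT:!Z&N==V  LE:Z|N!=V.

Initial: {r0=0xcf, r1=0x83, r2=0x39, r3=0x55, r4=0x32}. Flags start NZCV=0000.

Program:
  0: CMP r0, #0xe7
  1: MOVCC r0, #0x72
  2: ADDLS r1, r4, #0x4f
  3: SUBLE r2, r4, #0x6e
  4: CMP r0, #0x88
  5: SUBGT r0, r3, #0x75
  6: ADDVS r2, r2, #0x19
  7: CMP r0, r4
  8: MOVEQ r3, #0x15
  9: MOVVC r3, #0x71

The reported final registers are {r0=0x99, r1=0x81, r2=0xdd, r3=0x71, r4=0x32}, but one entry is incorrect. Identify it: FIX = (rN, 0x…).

[0] flags=1000 → (cmp)
[1] flags=1000 CC?T → r0=0x72
[2] flags=1000 LS?T → r1=0x81
[3] flags=1000 LE?T → r2=0xc4
[4] flags=1001 → (cmp)
[5] flags=1001 GT?T → r0=0xe0
[6] flags=1001 VS?T → r2=0xdd
[7] flags=1010 → (cmp)
[8] flags=1010 EQ?F → skip
[9] flags=1010 VC?T → r3=0x71

FIX = (r0, 0xe0)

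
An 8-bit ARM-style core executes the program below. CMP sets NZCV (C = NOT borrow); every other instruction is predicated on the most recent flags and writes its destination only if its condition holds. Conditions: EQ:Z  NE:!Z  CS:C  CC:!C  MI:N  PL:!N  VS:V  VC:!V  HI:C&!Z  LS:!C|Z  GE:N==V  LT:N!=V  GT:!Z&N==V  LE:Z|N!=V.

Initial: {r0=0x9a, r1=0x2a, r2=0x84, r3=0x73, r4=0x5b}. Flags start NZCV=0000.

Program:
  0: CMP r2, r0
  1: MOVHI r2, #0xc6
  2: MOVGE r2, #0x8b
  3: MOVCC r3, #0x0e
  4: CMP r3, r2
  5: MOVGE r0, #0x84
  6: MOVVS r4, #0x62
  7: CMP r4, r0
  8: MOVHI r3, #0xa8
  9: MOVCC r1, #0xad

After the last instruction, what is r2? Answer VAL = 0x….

VAL = 0x84

0: ✓ CMP  NZCV=1000
1: · MOVHI
2: · MOVGE
3: ✓ MOVCC  r3←0x0e
4: ✓ CMP  NZCV=1001
5: ✓ MOVGE  r0←0x84
6: ✓ MOVVS  r4←0x62
7: ✓ CMP  NZCV=1001
8: · MOVHI
9: ✓ MOVCC  r1←0xad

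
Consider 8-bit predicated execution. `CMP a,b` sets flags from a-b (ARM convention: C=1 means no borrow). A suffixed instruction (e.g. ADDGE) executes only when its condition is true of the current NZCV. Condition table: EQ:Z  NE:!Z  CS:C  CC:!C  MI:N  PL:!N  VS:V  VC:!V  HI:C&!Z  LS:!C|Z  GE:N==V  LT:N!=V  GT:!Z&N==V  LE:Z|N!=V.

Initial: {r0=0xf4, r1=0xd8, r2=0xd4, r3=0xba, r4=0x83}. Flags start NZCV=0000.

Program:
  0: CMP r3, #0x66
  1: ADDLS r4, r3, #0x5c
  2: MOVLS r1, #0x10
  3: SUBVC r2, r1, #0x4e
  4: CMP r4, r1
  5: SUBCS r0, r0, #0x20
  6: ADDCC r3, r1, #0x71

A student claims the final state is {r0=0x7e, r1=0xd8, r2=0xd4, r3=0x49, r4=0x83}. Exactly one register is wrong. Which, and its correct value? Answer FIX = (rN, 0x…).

FIX = (r0, 0xf4)

[0] flags=0011 → (cmp)
[1] flags=0011 LS?F → skip
[2] flags=0011 LS?F → skip
[3] flags=0011 VC?F → skip
[4] flags=1000 → (cmp)
[5] flags=1000 CS?F → skip
[6] flags=1000 CC?T → r3=0x49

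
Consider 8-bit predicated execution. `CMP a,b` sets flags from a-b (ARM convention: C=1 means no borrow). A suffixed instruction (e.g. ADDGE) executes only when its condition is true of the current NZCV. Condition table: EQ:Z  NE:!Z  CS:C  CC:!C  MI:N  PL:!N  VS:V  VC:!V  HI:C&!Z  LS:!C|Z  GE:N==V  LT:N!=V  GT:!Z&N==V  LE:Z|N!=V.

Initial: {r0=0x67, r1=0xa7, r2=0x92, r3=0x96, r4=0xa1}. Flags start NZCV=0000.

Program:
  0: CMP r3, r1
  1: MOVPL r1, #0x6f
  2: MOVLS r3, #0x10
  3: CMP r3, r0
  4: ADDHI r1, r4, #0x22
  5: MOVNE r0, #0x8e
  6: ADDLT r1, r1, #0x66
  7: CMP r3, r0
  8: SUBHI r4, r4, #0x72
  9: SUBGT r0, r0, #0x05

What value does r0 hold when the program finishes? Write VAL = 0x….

0: ✓ CMP  NZCV=1000
1: · MOVPL
2: ✓ MOVLS  r3←0x10
3: ✓ CMP  NZCV=1000
4: · ADDHI
5: ✓ MOVNE  r0←0x8e
6: ✓ ADDLT  r1←0x0d
7: ✓ CMP  NZCV=1001
8: · SUBHI
9: ✓ SUBGT  r0←0x89

VAL = 0x89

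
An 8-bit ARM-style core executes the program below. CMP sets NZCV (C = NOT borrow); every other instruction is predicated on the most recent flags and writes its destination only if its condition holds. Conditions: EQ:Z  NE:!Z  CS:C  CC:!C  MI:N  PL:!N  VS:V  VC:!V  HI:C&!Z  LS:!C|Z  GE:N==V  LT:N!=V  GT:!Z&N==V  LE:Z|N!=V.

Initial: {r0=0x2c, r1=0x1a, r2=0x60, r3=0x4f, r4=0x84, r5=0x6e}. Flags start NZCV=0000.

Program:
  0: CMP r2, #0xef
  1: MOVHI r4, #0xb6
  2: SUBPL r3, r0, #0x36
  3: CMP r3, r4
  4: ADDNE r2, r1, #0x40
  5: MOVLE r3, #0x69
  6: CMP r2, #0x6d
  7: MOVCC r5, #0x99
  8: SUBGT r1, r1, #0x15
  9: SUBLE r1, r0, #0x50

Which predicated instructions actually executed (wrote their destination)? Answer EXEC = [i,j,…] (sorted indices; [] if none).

0: ✓ CMP  NZCV=0000
1: · MOVHI
2: ✓ SUBPL  r3←0xf6
3: ✓ CMP  NZCV=0010
4: ✓ ADDNE  r2←0x5a
5: · MOVLE
6: ✓ CMP  NZCV=1000
7: ✓ MOVCC  r5←0x99
8: · SUBGT
9: ✓ SUBLE  r1←0xdc

EXEC = [2,4,7,9]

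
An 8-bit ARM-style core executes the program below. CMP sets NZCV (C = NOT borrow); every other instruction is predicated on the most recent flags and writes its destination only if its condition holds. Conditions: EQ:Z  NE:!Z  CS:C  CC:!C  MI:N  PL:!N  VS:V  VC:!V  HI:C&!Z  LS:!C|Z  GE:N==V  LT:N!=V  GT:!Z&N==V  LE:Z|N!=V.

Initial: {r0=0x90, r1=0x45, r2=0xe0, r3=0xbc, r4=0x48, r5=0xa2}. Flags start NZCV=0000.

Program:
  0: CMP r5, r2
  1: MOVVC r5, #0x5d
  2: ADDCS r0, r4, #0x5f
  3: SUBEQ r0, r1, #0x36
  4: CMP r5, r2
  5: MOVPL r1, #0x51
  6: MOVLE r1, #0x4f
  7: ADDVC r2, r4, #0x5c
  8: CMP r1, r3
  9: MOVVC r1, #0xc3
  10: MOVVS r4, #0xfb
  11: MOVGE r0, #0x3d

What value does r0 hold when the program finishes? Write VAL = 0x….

VAL = 0x3d

[0] flags=1000 → (cmp)
[1] flags=1000 VC?T → r5=0x5d
[2] flags=1000 CS?F → skip
[3] flags=1000 EQ?F → skip
[4] flags=0000 → (cmp)
[5] flags=0000 PL?T → r1=0x51
[6] flags=0000 LE?F → skip
[7] flags=0000 VC?T → r2=0xa4
[8] flags=1001 → (cmp)
[9] flags=1001 VC?F → skip
[10] flags=1001 VS?T → r4=0xfb
[11] flags=1001 GE?T → r0=0x3d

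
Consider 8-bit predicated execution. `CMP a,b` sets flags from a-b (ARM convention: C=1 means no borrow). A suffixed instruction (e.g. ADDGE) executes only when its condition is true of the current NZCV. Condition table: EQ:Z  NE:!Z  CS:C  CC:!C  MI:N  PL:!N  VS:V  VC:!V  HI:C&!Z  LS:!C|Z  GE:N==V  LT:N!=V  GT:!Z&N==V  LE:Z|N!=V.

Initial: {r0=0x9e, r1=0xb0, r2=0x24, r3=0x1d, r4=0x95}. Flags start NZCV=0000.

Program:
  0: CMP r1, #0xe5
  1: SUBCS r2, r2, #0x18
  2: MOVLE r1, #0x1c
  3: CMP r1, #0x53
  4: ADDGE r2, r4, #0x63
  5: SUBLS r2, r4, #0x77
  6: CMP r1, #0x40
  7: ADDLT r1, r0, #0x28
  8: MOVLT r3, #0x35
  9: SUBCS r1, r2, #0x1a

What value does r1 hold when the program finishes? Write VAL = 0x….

VAL = 0xc6

[0] flags=1000 → (cmp)
[1] flags=1000 CS?F → skip
[2] flags=1000 LE?T → r1=0x1c
[3] flags=1000 → (cmp)
[4] flags=1000 GE?F → skip
[5] flags=1000 LS?T → r2=0x1e
[6] flags=1000 → (cmp)
[7] flags=1000 LT?T → r1=0xc6
[8] flags=1000 LT?T → r3=0x35
[9] flags=1000 CS?F → skip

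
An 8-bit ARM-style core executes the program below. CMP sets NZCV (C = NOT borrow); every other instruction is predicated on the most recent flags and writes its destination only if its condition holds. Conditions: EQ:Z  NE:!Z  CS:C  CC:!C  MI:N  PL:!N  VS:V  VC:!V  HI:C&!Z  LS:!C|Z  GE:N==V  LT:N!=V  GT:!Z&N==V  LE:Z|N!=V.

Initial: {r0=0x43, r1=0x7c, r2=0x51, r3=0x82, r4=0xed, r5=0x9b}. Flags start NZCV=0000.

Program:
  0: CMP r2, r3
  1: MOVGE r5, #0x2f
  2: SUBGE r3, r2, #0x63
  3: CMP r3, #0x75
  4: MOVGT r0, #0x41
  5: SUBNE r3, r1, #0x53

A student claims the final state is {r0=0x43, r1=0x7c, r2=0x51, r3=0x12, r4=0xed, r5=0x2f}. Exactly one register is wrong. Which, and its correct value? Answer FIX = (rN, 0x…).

FIX = (r3, 0x29)

[0] flags=1001 → (cmp)
[1] flags=1001 GE?T → r5=0x2f
[2] flags=1001 GE?T → r3=0xee
[3] flags=0011 → (cmp)
[4] flags=0011 GT?F → skip
[5] flags=0011 NE?T → r3=0x29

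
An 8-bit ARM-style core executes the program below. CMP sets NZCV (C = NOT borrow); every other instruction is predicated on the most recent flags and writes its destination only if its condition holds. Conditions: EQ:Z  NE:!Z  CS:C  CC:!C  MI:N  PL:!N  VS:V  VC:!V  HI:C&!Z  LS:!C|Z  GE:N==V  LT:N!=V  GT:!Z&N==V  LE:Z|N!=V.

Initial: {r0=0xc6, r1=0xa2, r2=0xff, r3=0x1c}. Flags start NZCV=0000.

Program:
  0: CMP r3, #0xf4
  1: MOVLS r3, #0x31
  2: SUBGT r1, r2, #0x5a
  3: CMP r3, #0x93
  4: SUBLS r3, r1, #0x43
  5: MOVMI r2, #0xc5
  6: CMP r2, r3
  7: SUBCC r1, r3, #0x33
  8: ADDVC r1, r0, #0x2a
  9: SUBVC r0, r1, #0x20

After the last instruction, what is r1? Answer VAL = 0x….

VAL = 0xa5

[0] flags=0000 → (cmp)
[1] flags=0000 LS?T → r3=0x31
[2] flags=0000 GT?T → r1=0xa5
[3] flags=1001 → (cmp)
[4] flags=1001 LS?T → r3=0x62
[5] flags=1001 MI?T → r2=0xc5
[6] flags=0011 → (cmp)
[7] flags=0011 CC?F → skip
[8] flags=0011 VC?F → skip
[9] flags=0011 VC?F → skip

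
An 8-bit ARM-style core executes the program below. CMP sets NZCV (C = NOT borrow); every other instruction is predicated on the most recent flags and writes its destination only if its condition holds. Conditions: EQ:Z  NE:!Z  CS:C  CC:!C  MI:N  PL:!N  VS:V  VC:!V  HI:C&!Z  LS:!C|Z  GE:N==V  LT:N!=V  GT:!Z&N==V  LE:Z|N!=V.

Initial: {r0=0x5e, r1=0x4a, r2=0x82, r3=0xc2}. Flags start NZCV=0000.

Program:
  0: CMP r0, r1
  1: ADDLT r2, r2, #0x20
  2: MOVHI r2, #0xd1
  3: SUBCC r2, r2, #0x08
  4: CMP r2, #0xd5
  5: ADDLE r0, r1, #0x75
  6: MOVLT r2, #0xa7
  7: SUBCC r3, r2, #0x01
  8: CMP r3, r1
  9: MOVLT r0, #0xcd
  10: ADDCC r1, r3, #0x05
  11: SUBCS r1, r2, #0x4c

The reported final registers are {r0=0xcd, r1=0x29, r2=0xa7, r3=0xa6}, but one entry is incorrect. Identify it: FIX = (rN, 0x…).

FIX = (r1, 0x5b)

[0] flags=0010 → (cmp)
[1] flags=0010 LT?F → skip
[2] flags=0010 HI?T → r2=0xd1
[3] flags=0010 CC?F → skip
[4] flags=1000 → (cmp)
[5] flags=1000 LE?T → r0=0xbf
[6] flags=1000 LT?T → r2=0xa7
[7] flags=1000 CC?T → r3=0xa6
[8] flags=0011 → (cmp)
[9] flags=0011 LT?T → r0=0xcd
[10] flags=0011 CC?F → skip
[11] flags=0011 CS?T → r1=0x5b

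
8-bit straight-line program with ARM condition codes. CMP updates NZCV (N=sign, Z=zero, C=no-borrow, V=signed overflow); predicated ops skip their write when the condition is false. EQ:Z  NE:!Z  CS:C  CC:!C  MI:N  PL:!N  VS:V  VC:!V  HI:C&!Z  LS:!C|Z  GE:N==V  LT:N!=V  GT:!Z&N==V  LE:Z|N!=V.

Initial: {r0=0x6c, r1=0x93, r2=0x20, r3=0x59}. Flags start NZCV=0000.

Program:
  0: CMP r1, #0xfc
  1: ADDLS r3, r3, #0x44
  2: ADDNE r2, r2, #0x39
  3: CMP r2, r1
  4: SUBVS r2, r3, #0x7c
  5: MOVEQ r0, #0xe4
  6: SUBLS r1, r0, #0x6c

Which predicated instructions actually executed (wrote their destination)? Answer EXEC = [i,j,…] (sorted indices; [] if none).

0: ✓ CMP  NZCV=1000
1: ✓ ADDLS  r3←0x9d
2: ✓ ADDNE  r2←0x59
3: ✓ CMP  NZCV=1001
4: ✓ SUBVS  r2←0x21
5: · MOVEQ
6: ✓ SUBLS  r1←0x00

EXEC = [1,2,4,6]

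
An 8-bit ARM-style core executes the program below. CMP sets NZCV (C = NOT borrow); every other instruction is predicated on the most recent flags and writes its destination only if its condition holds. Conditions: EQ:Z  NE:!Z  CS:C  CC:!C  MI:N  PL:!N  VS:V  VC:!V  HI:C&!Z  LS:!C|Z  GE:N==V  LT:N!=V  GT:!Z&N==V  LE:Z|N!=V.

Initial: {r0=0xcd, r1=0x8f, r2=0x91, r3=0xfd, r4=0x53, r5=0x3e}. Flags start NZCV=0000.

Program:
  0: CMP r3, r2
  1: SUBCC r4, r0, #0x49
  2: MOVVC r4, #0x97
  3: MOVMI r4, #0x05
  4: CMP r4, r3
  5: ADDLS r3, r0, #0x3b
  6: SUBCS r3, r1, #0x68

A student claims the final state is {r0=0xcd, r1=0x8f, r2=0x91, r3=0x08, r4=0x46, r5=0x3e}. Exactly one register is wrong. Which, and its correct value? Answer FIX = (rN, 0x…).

0: ✓ CMP  NZCV=0010
1: · SUBCC
2: ✓ MOVVC  r4←0x97
3: · MOVMI
4: ✓ CMP  NZCV=1000
5: ✓ ADDLS  r3←0x08
6: · SUBCS

FIX = (r4, 0x97)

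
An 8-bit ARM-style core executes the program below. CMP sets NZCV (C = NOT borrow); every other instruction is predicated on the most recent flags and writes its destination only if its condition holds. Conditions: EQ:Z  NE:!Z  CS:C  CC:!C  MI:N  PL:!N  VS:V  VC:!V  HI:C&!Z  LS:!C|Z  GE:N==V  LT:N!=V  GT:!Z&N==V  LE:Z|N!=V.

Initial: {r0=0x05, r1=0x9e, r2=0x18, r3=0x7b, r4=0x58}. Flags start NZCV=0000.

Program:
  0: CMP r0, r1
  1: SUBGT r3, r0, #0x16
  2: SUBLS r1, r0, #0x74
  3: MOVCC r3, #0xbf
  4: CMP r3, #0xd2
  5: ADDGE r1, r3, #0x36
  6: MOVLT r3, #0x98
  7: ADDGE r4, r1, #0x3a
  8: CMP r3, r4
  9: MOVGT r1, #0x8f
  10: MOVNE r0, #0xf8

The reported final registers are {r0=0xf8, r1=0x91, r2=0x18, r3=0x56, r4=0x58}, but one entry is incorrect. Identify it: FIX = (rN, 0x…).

0: ✓ CMP  NZCV=0000
1: ✓ SUBGT  r3←0xef
2: ✓ SUBLS  r1←0x91
3: ✓ MOVCC  r3←0xbf
4: ✓ CMP  NZCV=1000
5: · ADDGE
6: ✓ MOVLT  r3←0x98
7: · ADDGE
8: ✓ CMP  NZCV=0011
9: · MOVGT
10: ✓ MOVNE  r0←0xf8

FIX = (r3, 0x98)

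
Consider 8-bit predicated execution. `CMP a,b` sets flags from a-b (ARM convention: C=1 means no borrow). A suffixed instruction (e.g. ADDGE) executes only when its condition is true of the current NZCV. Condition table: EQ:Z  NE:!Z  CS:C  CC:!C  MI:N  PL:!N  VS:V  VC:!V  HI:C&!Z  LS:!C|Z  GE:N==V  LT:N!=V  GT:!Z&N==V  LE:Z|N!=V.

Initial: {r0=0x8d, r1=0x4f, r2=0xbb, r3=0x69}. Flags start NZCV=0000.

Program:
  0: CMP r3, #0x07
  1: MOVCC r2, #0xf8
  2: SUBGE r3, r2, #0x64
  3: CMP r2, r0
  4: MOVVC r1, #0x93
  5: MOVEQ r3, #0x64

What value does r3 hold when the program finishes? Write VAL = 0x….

0: ✓ CMP  NZCV=0010
1: · MOVCC
2: ✓ SUBGE  r3←0x57
3: ✓ CMP  NZCV=0010
4: ✓ MOVVC  r1←0x93
5: · MOVEQ

VAL = 0x57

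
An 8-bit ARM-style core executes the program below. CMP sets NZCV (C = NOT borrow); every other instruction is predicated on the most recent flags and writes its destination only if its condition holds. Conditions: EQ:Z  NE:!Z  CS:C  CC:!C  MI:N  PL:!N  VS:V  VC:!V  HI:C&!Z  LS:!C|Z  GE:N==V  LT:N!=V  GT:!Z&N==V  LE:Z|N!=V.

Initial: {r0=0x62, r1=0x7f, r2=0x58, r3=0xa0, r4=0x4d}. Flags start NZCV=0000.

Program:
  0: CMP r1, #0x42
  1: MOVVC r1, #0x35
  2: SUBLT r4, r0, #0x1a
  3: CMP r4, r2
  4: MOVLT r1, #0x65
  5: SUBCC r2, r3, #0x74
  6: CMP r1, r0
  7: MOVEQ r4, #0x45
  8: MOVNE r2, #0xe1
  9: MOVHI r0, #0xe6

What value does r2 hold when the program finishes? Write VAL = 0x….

VAL = 0xe1

0: ✓ CMP  NZCV=0010
1: ✓ MOVVC  r1←0x35
2: · SUBLT
3: ✓ CMP  NZCV=1000
4: ✓ MOVLT  r1←0x65
5: ✓ SUBCC  r2←0x2c
6: ✓ CMP  NZCV=0010
7: · MOVEQ
8: ✓ MOVNE  r2←0xe1
9: ✓ MOVHI  r0←0xe6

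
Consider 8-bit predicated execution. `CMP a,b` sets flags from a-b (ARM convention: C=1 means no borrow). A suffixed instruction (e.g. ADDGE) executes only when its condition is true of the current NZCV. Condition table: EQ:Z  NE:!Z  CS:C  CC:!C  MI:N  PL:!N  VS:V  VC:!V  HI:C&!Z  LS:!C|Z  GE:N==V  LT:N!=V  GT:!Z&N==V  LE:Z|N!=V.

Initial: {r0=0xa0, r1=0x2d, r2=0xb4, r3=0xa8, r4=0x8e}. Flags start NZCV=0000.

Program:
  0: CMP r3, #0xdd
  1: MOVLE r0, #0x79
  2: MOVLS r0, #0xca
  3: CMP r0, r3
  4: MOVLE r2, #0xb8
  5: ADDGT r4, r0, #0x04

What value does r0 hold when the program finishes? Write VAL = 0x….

VAL = 0xca

[0] flags=1000 → (cmp)
[1] flags=1000 LE?T → r0=0x79
[2] flags=1000 LS?T → r0=0xca
[3] flags=0010 → (cmp)
[4] flags=0010 LE?F → skip
[5] flags=0010 GT?T → r4=0xce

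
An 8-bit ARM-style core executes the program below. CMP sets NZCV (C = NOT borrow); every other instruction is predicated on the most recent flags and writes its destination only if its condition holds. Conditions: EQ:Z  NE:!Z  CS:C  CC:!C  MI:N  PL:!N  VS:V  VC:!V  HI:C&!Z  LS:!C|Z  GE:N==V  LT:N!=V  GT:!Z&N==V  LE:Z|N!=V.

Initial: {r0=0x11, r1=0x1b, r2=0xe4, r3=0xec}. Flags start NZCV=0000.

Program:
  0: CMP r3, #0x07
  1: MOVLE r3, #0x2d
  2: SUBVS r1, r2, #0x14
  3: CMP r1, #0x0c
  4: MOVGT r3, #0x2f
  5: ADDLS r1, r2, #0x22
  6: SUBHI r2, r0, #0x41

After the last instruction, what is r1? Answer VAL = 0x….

[0] flags=1010 → (cmp)
[1] flags=1010 LE?T → r3=0x2d
[2] flags=1010 VS?F → skip
[3] flags=0010 → (cmp)
[4] flags=0010 GT?T → r3=0x2f
[5] flags=0010 LS?F → skip
[6] flags=0010 HI?T → r2=0xd0

VAL = 0x1b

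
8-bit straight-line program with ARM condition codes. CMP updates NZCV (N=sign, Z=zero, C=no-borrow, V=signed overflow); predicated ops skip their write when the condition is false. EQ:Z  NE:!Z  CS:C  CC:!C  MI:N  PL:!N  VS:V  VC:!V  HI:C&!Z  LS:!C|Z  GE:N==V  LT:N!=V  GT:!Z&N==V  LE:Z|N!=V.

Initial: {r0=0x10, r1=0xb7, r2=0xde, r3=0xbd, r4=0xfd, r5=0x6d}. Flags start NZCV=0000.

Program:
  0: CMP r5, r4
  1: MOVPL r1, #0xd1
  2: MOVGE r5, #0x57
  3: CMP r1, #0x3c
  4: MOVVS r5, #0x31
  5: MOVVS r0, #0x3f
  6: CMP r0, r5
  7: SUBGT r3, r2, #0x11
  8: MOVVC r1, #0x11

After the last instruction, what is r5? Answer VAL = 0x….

VAL = 0x57

0: ✓ CMP  NZCV=0000
1: ✓ MOVPL  r1←0xd1
2: ✓ MOVGE  r5←0x57
3: ✓ CMP  NZCV=1010
4: · MOVVS
5: · MOVVS
6: ✓ CMP  NZCV=1000
7: · SUBGT
8: ✓ MOVVC  r1←0x11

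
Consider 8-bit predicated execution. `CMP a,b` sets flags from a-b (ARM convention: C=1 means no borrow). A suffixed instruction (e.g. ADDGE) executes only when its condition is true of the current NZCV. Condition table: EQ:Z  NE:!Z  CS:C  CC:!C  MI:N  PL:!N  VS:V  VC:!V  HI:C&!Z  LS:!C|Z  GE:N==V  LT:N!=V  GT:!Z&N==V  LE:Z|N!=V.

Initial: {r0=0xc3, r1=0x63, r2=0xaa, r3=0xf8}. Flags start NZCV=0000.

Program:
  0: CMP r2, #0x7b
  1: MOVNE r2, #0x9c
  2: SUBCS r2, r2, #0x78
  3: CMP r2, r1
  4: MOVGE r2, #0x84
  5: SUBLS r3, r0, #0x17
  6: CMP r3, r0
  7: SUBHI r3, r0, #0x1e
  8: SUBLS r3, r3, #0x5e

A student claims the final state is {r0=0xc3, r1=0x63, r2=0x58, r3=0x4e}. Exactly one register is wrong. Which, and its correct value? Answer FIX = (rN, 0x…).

[0] flags=0011 → (cmp)
[1] flags=0011 NE?T → r2=0x9c
[2] flags=0011 CS?T → r2=0x24
[3] flags=1000 → (cmp)
[4] flags=1000 GE?F → skip
[5] flags=1000 LS?T → r3=0xac
[6] flags=1000 → (cmp)
[7] flags=1000 HI?F → skip
[8] flags=1000 LS?T → r3=0x4e

FIX = (r2, 0x24)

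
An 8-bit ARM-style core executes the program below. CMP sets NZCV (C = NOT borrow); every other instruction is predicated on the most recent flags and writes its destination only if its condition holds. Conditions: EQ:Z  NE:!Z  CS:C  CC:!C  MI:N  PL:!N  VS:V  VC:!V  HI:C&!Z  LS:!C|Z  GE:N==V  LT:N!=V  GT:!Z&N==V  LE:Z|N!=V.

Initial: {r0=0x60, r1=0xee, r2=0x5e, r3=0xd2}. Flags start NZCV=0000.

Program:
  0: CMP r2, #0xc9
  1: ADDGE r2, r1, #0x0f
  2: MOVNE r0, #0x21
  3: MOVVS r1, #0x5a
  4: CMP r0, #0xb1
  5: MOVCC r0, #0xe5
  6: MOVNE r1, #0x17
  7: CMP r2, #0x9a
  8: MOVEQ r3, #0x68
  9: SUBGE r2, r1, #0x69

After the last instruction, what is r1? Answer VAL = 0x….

0: ✓ CMP  NZCV=1001
1: ✓ ADDGE  r2←0xfd
2: ✓ MOVNE  r0←0x21
3: ✓ MOVVS  r1←0x5a
4: ✓ CMP  NZCV=0000
5: ✓ MOVCC  r0←0xe5
6: ✓ MOVNE  r1←0x17
7: ✓ CMP  NZCV=0010
8: · MOVEQ
9: ✓ SUBGE  r2←0xae

VAL = 0x17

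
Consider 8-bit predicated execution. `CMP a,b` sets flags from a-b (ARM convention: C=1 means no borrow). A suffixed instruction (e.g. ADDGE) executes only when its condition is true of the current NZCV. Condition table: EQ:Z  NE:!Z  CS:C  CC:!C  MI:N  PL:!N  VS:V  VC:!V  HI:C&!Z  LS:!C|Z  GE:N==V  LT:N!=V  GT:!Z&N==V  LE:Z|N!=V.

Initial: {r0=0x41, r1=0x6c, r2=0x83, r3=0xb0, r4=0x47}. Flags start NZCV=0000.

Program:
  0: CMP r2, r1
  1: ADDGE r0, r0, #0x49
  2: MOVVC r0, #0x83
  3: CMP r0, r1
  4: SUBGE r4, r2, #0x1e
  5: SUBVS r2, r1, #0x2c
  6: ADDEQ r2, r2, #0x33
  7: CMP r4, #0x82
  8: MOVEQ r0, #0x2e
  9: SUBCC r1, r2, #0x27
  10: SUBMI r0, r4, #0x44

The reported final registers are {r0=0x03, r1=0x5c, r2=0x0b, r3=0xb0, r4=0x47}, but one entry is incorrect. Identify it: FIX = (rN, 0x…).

FIX = (r2, 0x83)

[0] flags=0011 → (cmp)
[1] flags=0011 GE?F → skip
[2] flags=0011 VC?F → skip
[3] flags=1000 → (cmp)
[4] flags=1000 GE?F → skip
[5] flags=1000 VS?F → skip
[6] flags=1000 EQ?F → skip
[7] flags=1001 → (cmp)
[8] flags=1001 EQ?F → skip
[9] flags=1001 CC?T → r1=0x5c
[10] flags=1001 MI?T → r0=0x03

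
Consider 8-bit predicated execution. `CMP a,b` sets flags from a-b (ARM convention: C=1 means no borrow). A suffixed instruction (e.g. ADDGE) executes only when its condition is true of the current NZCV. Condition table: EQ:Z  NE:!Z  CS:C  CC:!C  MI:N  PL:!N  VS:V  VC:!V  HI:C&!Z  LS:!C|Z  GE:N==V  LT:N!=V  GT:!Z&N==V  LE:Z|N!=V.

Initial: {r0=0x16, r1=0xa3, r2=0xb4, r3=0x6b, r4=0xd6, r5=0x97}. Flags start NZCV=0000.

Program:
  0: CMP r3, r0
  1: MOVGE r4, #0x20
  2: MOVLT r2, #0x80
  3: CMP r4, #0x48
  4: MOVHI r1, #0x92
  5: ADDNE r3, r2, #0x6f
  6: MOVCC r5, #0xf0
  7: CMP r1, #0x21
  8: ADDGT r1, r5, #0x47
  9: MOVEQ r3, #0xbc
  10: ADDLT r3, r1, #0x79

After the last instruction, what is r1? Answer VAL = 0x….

VAL = 0xa3

[0] flags=0010 → (cmp)
[1] flags=0010 GE?T → r4=0x20
[2] flags=0010 LT?F → skip
[3] flags=1000 → (cmp)
[4] flags=1000 HI?F → skip
[5] flags=1000 NE?T → r3=0x23
[6] flags=1000 CC?T → r5=0xf0
[7] flags=1010 → (cmp)
[8] flags=1010 GT?F → skip
[9] flags=1010 EQ?F → skip
[10] flags=1010 LT?T → r3=0x1c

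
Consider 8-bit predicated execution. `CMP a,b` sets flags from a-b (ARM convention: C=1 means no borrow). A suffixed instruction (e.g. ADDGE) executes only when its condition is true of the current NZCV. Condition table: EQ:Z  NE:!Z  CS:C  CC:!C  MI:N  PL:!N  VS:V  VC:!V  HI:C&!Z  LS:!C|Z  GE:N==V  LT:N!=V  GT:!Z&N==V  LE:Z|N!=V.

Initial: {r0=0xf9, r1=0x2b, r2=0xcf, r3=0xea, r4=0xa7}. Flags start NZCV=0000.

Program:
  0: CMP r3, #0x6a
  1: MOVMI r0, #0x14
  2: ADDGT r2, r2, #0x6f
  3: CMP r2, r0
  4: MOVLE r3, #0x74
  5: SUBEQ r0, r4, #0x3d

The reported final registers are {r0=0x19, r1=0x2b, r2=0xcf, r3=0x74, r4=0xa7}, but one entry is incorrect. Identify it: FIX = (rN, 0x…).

FIX = (r0, 0x14)

[0] flags=1010 → (cmp)
[1] flags=1010 MI?T → r0=0x14
[2] flags=1010 GT?F → skip
[3] flags=1010 → (cmp)
[4] flags=1010 LE?T → r3=0x74
[5] flags=1010 EQ?F → skip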